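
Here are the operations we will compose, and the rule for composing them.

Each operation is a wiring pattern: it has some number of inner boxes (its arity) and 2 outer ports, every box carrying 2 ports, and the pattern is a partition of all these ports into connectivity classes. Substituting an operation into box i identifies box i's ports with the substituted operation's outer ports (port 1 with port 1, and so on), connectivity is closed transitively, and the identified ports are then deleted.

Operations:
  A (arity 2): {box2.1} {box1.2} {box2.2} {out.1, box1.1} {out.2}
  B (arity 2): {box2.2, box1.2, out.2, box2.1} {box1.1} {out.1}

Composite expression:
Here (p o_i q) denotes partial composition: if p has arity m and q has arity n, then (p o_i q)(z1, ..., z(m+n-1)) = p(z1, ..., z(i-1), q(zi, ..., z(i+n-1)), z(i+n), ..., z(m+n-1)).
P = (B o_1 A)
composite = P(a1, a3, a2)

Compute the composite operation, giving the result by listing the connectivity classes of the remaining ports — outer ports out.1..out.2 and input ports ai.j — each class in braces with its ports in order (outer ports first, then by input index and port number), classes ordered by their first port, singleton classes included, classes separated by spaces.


{out.1} {out.2, a2.1, a2.2} {a1.1} {a1.2} {a3.1} {a3.2}

After gluing at B, chains via deleted ports link the a-ports.
A over (a1, a3) gives {out.1, a1.1} {out.2} {a1.2} {a3.1} {a3.2}, out.j being that stage's outer ports
B over (a1, a3, a2) gives {out.1} {out.2, a2.1, a2.2} {a1.1} {a1.2} {a3.1} {a3.2}, out.j being that stage's outer ports


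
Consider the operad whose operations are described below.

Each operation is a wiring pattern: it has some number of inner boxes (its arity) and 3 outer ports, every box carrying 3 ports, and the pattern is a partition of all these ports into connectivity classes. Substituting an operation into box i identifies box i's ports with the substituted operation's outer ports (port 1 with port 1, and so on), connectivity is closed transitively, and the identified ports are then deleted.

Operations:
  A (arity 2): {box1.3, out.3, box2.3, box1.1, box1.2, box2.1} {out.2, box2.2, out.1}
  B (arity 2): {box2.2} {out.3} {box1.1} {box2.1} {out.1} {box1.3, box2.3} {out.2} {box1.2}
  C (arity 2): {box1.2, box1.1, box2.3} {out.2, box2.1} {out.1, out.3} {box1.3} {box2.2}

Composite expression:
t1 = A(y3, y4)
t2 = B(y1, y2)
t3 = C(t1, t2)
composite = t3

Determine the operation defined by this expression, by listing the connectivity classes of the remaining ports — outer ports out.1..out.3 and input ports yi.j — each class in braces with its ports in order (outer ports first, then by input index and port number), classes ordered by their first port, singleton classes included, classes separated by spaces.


{out.1, out.3} {out.2} {y1.1} {y1.2} {y1.3, y2.3} {y2.1} {y2.2} {y3.1, y3.2, y3.3, y4.1, y4.3} {y4.2}

Treat the ports identified at C as solder joints: merge, then drop.
through A, on inputs (y3, y4): {out.1, out.2, y4.2} {out.3, y3.1, y3.2, y3.3, y4.1, y4.3} (out.j = stage outer ports)
through B, on inputs (y1, y2): {out.1} {out.2} {out.3} {y1.1} {y1.2} {y1.3, y2.3} {y2.1} {y2.2} (out.j = stage outer ports)
through C, on inputs (y3, y4, y1, y2): {out.1, out.3} {out.2} {y1.1} {y1.2} {y1.3, y2.3} {y2.1} {y2.2} {y3.1, y3.2, y3.3, y4.1, y4.3} {y4.2} (out.j = stage outer ports)


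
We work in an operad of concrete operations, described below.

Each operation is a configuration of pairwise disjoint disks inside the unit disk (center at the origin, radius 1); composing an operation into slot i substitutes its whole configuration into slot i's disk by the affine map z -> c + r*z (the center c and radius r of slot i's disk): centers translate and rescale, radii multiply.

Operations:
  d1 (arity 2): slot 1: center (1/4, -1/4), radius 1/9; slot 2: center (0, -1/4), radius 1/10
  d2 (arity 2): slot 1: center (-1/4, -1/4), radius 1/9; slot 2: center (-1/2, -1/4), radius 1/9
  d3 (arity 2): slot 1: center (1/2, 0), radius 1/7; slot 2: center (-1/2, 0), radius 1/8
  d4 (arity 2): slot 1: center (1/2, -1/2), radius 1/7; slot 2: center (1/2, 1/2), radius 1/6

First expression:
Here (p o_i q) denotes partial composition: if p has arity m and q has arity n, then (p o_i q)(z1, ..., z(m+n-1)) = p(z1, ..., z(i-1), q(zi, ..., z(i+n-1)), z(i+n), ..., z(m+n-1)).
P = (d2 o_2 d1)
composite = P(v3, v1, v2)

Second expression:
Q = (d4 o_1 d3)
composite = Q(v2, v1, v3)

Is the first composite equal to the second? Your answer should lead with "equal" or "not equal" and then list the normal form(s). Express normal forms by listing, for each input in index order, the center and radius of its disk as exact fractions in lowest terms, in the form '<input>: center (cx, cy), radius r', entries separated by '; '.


not equal; first: v1: center (-17/36, -5/18), radius 1/81; v2: center (-1/2, -5/18), radius 1/90; v3: center (-1/4, -1/4), radius 1/9; second: v1: center (3/7, -1/2), radius 1/56; v2: center (4/7, -1/2), radius 1/49; v3: center (1/2, 1/2), radius 1/6

Normal form of the first expression: v1: center (-17/36, -5/18), radius 1/81; v2: center (-1/2, -5/18), radius 1/90; v3: center (-1/4, -1/4), radius 1/9
Normal form of the second expression: v1: center (3/7, -1/2), radius 1/56; v2: center (4/7, -1/2), radius 1/49; v3: center (1/2, 1/2), radius 1/6
The normal forms differ: not equal.


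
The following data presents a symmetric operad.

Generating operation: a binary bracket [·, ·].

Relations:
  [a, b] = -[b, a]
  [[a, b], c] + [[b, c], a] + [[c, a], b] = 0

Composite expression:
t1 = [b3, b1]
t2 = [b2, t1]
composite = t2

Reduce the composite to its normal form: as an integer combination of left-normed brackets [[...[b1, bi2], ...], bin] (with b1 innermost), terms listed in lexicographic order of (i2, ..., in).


[[b1, b3], b2]


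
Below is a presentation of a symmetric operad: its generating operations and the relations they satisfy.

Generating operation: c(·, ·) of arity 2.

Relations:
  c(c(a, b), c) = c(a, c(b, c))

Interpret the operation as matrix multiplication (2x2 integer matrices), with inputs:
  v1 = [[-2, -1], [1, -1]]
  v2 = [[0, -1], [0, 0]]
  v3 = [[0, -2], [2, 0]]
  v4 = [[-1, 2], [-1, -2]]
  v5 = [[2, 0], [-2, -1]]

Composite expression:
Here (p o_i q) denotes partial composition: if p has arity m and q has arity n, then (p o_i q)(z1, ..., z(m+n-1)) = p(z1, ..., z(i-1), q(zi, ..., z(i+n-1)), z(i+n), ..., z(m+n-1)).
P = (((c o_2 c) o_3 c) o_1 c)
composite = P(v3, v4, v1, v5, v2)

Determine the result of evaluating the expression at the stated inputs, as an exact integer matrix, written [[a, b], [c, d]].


[[0, -12], [0, -20]]

c(v3, v4) = [[2, 4], [-2, 4]]
c(v5, v2) = [[0, -2], [0, 2]]
c(v1, c(v5, v2)) = [[0, 2], [0, -4]]
c(c(v3, v4), c(v1, c(v5, v2))) = [[0, -12], [0, -20]]


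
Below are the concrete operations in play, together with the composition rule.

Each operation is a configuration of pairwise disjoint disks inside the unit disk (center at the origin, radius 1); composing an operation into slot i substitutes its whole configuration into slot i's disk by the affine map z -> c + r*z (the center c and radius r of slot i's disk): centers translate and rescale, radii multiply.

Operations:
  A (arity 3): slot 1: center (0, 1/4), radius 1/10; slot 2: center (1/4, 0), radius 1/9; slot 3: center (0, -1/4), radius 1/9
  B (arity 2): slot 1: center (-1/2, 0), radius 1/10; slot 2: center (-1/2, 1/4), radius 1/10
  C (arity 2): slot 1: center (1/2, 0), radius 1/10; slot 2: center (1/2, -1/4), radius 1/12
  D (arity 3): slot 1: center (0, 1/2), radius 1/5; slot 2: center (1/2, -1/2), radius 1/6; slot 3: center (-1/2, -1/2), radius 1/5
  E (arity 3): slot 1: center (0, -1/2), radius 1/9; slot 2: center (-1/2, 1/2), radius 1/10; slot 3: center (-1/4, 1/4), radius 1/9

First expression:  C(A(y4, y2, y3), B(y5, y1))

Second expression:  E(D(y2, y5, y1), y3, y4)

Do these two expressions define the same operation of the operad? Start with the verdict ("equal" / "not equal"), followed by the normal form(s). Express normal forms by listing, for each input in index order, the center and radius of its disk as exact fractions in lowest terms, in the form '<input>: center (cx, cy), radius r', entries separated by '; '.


not equal: they reduce to y1: center (11/24, -11/48), radius 1/120; y2: center (21/40, 0), radius 1/90; y3: center (1/2, -1/40), radius 1/90; y4: center (1/2, 1/40), radius 1/100; y5: center (11/24, -1/4), radius 1/120 and y1: center (-1/18, -5/9), radius 1/45; y2: center (0, -4/9), radius 1/45; y3: center (-1/2, 1/2), radius 1/10; y4: center (-1/4, 1/4), radius 1/9; y5: center (1/18, -5/9), radius 1/54

In normal form, the first expression is y1: center (11/24, -11/48), radius 1/120; y2: center (21/40, 0), radius 1/90; y3: center (1/2, -1/40), radius 1/90; y4: center (1/2, 1/40), radius 1/100; y5: center (11/24, -1/4), radius 1/120
In normal form, the second expression is y1: center (-1/18, -5/9), radius 1/45; y2: center (0, -4/9), radius 1/45; y3: center (-1/2, 1/2), radius 1/10; y4: center (-1/4, 1/4), radius 1/9; y5: center (1/18, -5/9), radius 1/54
The normal forms differ: not equal.


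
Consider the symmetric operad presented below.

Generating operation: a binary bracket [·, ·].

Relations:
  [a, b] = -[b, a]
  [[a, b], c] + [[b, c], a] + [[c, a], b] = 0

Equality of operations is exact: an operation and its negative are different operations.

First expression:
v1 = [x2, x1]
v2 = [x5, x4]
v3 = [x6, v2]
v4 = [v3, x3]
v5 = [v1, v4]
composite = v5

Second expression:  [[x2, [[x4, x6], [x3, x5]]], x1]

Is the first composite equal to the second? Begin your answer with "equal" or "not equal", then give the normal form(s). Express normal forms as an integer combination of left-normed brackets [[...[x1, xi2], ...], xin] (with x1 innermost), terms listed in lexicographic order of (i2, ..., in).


not equal; first: [[[[[x1, x2], x3], x4], x5], x6] - [[[[[x1, x2], x3], x5], x4], x6] - [[[[[x1, x2], x3], x6], x4], x5] + [[[[[x1, x2], x3], x6], x5], x4] - [[[[[x1, x2], x4], x5], x6], x3] + [[[[[x1, x2], x5], x4], x6], x3] + [[[[[x1, x2], x6], x4], x5], x3] - [[[[[x1, x2], x6], x5], x4], x3]; second: [[[[[x1, x2], x3], x5], x4], x6] - [[[[[x1, x2], x3], x5], x6], x4] - [[[[[x1, x2], x4], x6], x3], x5] + [[[[[x1, x2], x4], x6], x5], x3] - [[[[[x1, x2], x5], x3], x4], x6] + [[[[[x1, x2], x5], x3], x6], x4] + [[[[[x1, x2], x6], x4], x3], x5] - [[[[[x1, x2], x6], x4], x5], x3] - [[[[[x1, x3], x5], x4], x6], x2] + [[[[[x1, x3], x5], x6], x4], x2] + [[[[[x1, x4], x6], x3], x5], x2] - [[[[[x1, x4], x6], x5], x3], x2] + [[[[[x1, x5], x3], x4], x6], x2] - [[[[[x1, x5], x3], x6], x4], x2] - [[[[[x1, x6], x4], x3], x5], x2] + [[[[[x1, x6], x4], x5], x3], x2]

In normal form, the first expression is [[[[[x1, x2], x3], x4], x5], x6] - [[[[[x1, x2], x3], x5], x4], x6] - [[[[[x1, x2], x3], x6], x4], x5] + [[[[[x1, x2], x3], x6], x5], x4] - [[[[[x1, x2], x4], x5], x6], x3] + [[[[[x1, x2], x5], x4], x6], x3] + [[[[[x1, x2], x6], x4], x5], x3] - [[[[[x1, x2], x6], x5], x4], x3]
In normal form, the second expression is [[[[[x1, x2], x3], x5], x4], x6] - [[[[[x1, x2], x3], x5], x6], x4] - [[[[[x1, x2], x4], x6], x3], x5] + [[[[[x1, x2], x4], x6], x5], x3] - [[[[[x1, x2], x5], x3], x4], x6] + [[[[[x1, x2], x5], x3], x6], x4] + [[[[[x1, x2], x6], x4], x3], x5] - [[[[[x1, x2], x6], x4], x5], x3] - [[[[[x1, x3], x5], x4], x6], x2] + [[[[[x1, x3], x5], x6], x4], x2] + [[[[[x1, x4], x6], x3], x5], x2] - [[[[[x1, x4], x6], x5], x3], x2] + [[[[[x1, x5], x3], x4], x6], x2] - [[[[[x1, x5], x3], x6], x4], x2] - [[[[[x1, x6], x4], x3], x5], x2] + [[[[[x1, x6], x4], x5], x3], x2]
The normal forms differ: not equal.


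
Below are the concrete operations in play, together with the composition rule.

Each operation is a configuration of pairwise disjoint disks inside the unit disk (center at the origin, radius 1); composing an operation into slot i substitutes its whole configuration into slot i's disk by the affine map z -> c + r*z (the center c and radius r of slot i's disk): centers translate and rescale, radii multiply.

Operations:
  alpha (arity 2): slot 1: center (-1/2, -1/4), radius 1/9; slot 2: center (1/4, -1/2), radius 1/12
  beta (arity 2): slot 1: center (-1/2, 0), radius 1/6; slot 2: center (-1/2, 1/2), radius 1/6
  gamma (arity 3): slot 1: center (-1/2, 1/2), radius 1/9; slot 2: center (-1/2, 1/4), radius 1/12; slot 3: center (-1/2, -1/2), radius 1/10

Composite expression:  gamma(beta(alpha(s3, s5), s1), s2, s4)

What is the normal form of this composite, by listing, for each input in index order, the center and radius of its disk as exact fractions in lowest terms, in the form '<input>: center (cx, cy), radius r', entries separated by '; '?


s1: center (-5/9, 5/9), radius 1/54; s2: center (-1/2, 1/4), radius 1/12; s3: center (-61/108, 107/216), radius 1/486; s4: center (-1/2, -1/2), radius 1/10; s5: center (-119/216, 53/108), radius 1/648

Affine substitution under gamma: radii multiply and s-centers shift.
tracing s3 down its 3-map path: center (-61/108, 107/216), radius 1/486
tracing s5 down its 3-map path: center (-119/216, 53/108), radius 1/648
tracing s1 down its 2-map path: center (-5/9, 5/9), radius 1/54
tracing s2 down its 1-map path: center (-1/2, 1/4), radius 1/12
tracing s4 down its 1-map path: center (-1/2, -1/2), radius 1/10


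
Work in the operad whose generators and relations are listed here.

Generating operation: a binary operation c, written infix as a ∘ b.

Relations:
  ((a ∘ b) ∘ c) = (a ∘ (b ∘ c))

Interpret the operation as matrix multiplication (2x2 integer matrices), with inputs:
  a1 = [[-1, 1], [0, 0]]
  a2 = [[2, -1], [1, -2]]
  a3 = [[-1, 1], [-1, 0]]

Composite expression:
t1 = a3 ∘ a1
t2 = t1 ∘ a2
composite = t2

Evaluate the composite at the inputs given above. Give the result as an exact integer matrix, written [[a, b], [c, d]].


[[1, 1], [1, 1]]

(a3 ∘ a1) = [[1, -1], [1, -1]]
((a3 ∘ a1) ∘ a2) = [[1, 1], [1, 1]]


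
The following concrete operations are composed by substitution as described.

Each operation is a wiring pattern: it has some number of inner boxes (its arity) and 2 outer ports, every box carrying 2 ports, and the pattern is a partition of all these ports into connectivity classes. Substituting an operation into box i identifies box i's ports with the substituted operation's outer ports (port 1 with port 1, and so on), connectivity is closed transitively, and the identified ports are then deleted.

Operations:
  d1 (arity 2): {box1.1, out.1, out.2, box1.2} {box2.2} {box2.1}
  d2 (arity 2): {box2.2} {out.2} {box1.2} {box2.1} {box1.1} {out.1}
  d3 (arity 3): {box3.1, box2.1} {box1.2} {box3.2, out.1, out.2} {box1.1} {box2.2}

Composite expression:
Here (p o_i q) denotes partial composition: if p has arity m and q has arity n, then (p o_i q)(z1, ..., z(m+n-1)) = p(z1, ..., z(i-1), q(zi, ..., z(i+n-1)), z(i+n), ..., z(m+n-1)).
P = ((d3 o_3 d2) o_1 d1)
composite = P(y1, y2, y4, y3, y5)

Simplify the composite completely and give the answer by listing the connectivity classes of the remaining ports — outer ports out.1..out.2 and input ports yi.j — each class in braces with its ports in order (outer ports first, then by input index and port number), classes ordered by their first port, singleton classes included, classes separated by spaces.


{out.1, out.2} {y1.1, y1.2} {y2.1} {y2.2} {y3.1} {y3.2} {y4.1} {y4.2} {y5.1} {y5.2}

Two ports join when wires chain via d3-identified ports.
through d1, on inputs (y1, y2): {out.1, out.2, y1.1, y1.2} {y2.1} {y2.2} (out.j = stage outer ports)
through d2, on inputs (y3, y5): {out.1} {out.2} {y3.1} {y3.2} {y5.1} {y5.2} (out.j = stage outer ports)
through d3, on inputs (y1, y2, y4, y3, y5): {out.1, out.2} {y1.1, y1.2} {y2.1} {y2.2} {y3.1} {y3.2} {y4.1} {y4.2} {y5.1} {y5.2} (out.j = stage outer ports)


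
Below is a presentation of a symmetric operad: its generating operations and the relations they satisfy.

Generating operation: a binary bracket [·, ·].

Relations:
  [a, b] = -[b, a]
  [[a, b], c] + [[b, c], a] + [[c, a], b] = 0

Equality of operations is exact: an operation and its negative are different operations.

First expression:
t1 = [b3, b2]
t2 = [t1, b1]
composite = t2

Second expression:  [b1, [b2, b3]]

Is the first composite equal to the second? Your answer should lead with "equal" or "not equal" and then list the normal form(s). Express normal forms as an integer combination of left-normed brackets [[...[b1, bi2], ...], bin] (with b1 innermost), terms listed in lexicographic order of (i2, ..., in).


equal; the common form is [[b1, b2], b3] - [[b1, b3], b2]

Normal form of the first expression: [[b1, b2], b3] - [[b1, b3], b2]
Normal form of the second expression: [[b1, b2], b3] - [[b1, b3], b2]
Same normal form: equal.


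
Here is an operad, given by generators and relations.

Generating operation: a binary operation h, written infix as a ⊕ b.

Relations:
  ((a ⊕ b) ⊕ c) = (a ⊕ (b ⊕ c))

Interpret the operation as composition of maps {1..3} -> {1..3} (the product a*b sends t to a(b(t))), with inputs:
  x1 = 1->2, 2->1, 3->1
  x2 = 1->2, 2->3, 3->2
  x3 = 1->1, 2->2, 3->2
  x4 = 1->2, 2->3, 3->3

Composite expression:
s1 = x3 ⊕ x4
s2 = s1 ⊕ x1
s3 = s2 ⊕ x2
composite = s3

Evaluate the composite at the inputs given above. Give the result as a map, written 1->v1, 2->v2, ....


(x3 ⊕ x4) = 1->2, 2->2, 3->2
((x3 ⊕ x4) ⊕ x1) = 1->2, 2->2, 3->2
(((x3 ⊕ x4) ⊕ x1) ⊕ x2) = 1->2, 2->2, 3->2

1->2, 2->2, 3->2


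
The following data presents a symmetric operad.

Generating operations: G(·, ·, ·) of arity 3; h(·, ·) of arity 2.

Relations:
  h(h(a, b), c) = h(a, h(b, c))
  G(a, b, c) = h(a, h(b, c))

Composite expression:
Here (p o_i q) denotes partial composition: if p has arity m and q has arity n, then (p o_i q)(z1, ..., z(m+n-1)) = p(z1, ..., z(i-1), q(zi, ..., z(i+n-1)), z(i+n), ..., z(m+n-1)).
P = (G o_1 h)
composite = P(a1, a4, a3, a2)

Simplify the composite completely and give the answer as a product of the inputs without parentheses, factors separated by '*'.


All parenthesizations of G agree; list the a-inputs left to right.
h(a1, a4) reduces to a1 * a4
G(h(a1, a4), a3, a2) reduces to a1 * a4 * a3 * a2

a1 * a4 * a3 * a2


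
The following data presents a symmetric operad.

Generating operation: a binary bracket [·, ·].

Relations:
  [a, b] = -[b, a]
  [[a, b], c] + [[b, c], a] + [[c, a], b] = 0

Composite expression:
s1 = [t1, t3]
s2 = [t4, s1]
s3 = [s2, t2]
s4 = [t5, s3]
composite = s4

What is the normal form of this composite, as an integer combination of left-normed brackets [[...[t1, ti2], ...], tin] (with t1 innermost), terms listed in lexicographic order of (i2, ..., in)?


Left-normed coefficients sit on the t1-initial expansion words.
Composite bracket: [t5, [[t4, [t1, t3]], t2]]
Under [a, b] = ab - ba we get 16 signed associative words (2^4 = 16).
Keep just the words that open with t1:
  the word t1t3t4t2t5 carries sign +1 and contributes +[[[[t1, t3], t4], t2], t5]

[[[[t1, t3], t4], t2], t5]


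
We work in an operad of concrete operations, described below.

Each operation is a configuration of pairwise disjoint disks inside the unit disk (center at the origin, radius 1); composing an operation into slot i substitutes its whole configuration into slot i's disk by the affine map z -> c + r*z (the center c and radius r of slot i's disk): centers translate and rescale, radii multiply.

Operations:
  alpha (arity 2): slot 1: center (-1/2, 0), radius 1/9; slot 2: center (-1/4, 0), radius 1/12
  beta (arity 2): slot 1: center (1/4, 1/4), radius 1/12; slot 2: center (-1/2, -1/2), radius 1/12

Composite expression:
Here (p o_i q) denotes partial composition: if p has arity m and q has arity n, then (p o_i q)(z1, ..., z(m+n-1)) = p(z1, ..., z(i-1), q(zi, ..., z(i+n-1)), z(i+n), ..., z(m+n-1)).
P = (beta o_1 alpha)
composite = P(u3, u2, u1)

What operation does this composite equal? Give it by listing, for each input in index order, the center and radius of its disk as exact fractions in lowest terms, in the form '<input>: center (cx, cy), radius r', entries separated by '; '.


Only the slot chain above each u matters under beta; compose those maps.
u3 passes through 2 substitutions, ending at center (5/24, 1/4), radius 1/108
u2 passes through 2 substitutions, ending at center (11/48, 1/4), radius 1/144
u1 passes through 1 substitution, ending at center (-1/2, -1/2), radius 1/12

u1: center (-1/2, -1/2), radius 1/12; u2: center (11/48, 1/4), radius 1/144; u3: center (5/24, 1/4), radius 1/108


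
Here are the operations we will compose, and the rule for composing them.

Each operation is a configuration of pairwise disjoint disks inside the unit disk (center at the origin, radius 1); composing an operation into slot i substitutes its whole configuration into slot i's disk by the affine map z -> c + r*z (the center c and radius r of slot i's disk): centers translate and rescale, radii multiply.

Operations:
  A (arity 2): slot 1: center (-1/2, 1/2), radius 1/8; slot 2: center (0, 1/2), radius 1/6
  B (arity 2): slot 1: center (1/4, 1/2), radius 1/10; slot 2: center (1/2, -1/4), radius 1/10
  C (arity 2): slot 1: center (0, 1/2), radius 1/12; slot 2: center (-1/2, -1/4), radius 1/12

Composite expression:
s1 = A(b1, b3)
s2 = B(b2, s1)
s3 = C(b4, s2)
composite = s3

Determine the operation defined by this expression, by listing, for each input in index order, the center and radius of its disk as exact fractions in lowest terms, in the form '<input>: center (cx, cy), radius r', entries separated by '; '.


Affine substitution under C: radii multiply and b-centers shift.
b4 passes through 1 substitution, ending at center (0, 1/2), radius 1/12
b2 passes through 2 substitutions, ending at center (-23/48, -5/24), radius 1/120
b1 passes through 3 substitutions, ending at center (-37/80, -4/15), radius 1/960
b3 passes through 3 substitutions, ending at center (-11/24, -4/15), radius 1/720

b1: center (-37/80, -4/15), radius 1/960; b2: center (-23/48, -5/24), radius 1/120; b3: center (-11/24, -4/15), radius 1/720; b4: center (0, 1/2), radius 1/12


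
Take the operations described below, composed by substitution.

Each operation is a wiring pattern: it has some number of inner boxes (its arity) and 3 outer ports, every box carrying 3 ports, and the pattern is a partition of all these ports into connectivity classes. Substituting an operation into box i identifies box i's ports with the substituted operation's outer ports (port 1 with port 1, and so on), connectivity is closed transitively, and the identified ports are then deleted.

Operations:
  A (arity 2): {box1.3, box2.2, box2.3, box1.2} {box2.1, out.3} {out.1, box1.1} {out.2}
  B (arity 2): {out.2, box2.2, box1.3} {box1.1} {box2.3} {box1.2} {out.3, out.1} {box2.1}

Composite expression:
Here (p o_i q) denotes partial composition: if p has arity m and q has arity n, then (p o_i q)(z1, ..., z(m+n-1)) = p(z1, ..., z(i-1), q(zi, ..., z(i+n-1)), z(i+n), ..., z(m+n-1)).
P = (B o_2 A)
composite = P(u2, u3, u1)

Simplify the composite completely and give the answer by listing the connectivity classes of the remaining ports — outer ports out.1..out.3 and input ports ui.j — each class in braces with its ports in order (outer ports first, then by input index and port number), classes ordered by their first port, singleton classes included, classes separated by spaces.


{out.1, out.3} {out.2, u2.3} {u1.1} {u1.2, u1.3, u3.2, u3.3} {u2.1} {u2.2} {u3.1}


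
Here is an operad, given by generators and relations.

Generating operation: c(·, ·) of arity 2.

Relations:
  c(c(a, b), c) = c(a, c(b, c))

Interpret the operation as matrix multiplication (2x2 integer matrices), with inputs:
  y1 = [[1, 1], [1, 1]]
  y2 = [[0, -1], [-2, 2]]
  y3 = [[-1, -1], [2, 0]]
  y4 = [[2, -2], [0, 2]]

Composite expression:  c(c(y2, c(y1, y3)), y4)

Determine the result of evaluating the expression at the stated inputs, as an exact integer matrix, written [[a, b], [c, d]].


[[-2, 4], [0, 0]]

c(y1, y3) = [[1, -1], [1, -1]]
c(y2, c(y1, y3)) = [[-1, 1], [0, 0]]
c(c(y2, c(y1, y3)), y4) = [[-2, 4], [0, 0]]


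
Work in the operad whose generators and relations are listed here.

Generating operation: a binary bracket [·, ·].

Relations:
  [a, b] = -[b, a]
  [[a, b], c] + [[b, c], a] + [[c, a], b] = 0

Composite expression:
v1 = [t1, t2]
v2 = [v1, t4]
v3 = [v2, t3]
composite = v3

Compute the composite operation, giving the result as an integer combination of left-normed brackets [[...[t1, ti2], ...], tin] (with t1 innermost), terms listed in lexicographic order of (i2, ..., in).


[[[t1, t2], t4], t3]

Antisymmetry and Jacobi reduce to t1-anchored left-normed brackets.
Composite bracket: [[[t1, t2], t4], t3]
Under [a, b] = ab - ba we get 8 signed associative words (2^3 = 8).
Only words starting with t1 matter:
  from t1t2t4t3, sign +1: term +[[[t1, t2], t4], t3]


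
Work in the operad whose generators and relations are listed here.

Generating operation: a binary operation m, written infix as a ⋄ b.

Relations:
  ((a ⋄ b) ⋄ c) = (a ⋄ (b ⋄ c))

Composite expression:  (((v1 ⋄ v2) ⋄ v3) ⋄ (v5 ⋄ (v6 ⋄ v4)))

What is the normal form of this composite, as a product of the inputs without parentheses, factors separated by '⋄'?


v1 ⋄ v2 ⋄ v3 ⋄ v5 ⋄ v6 ⋄ v4

Under associativity of m, the answer is the v's in reading order.
(v1 ⋄ v2) unparenthesizes to v1 ⋄ v2
((v1 ⋄ v2) ⋄ v3) unparenthesizes to v1 ⋄ v2 ⋄ v3
(v6 ⋄ v4) unparenthesizes to v6 ⋄ v4
(v5 ⋄ (v6 ⋄ v4)) unparenthesizes to v5 ⋄ v6 ⋄ v4
(((v1 ⋄ v2) ⋄ v3) ⋄ (v5 ⋄ (v6 ⋄ v4))) unparenthesizes to v1 ⋄ v2 ⋄ v3 ⋄ v5 ⋄ v6 ⋄ v4


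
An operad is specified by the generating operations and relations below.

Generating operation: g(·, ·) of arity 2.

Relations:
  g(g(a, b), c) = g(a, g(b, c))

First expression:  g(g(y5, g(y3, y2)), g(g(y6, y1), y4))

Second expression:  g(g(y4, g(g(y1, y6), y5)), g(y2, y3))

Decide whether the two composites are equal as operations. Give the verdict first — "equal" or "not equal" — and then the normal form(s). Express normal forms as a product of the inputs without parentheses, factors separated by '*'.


not equal; the first gives y5 * y3 * y2 * y6 * y1 * y4 and the second y4 * y1 * y6 * y5 * y2 * y3

The first expression reduces to y5 * y3 * y2 * y6 * y1 * y4
The second expression reduces to y4 * y1 * y6 * y5 * y2 * y3
Different reductions; not equal.


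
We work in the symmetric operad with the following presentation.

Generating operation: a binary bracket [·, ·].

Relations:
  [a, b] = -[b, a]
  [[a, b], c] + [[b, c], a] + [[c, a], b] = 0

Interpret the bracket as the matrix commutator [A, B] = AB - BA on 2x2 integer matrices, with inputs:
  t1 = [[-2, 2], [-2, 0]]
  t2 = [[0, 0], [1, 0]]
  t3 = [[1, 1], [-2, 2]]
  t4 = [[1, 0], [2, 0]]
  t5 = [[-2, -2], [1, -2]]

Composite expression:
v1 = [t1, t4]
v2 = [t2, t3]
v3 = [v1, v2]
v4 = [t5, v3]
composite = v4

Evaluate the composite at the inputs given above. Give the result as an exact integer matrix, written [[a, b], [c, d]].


[[-4, 8], [4, 4]]

[t1, t4] = [[4, -2], [2, -4]]
[t2, t3] = [[-1, 0], [-1, 1]]
[[t1, t4], [t2, t3]] = [[2, -4], [4, -2]]
[t5, [[t1, t4], [t2, t3]]] = [[-4, 8], [4, 4]]


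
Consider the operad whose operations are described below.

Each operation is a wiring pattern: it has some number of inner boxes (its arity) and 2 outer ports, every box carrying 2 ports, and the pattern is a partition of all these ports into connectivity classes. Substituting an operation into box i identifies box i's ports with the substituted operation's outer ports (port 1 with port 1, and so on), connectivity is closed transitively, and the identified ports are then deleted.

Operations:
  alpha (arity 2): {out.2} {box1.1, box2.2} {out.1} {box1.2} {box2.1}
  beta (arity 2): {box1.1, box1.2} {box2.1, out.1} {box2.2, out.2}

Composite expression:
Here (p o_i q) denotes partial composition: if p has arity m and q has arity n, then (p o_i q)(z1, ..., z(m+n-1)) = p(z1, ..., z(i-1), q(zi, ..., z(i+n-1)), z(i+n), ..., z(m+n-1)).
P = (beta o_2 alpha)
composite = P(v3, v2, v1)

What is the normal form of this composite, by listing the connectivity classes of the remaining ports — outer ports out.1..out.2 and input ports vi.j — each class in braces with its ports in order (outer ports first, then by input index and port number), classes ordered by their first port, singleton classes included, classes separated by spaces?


{out.1} {out.2} {v1.1} {v1.2, v2.1} {v2.2} {v3.1, v3.2}

Two ports join when wires chain via beta-identified ports.
stage alpha: inputs (v2, v1), connectivity {out.1} {out.2} {v1.1} {v1.2, v2.1} {v2.2}, out.j its boundary
stage beta: inputs (v3, v2, v1), connectivity {out.1} {out.2} {v1.1} {v1.2, v2.1} {v2.2} {v3.1, v3.2}, out.j its boundary


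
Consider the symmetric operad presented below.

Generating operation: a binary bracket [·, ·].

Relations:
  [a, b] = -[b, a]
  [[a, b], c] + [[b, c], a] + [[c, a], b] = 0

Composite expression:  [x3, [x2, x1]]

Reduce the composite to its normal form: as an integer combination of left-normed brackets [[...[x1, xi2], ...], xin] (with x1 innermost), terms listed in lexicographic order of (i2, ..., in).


[[x1, x2], x3]

Skip Jacobi rewriting: expand, keep x1-initial words, read off terms.
Composite bracket: [x3, [x2, x1]]
Each bracket splits as ab - ba, giving 4 signed words (2^2 = 4).
Only words starting with x1 matter:
  the word x1x2x3 carries sign +1 and contributes +[[x1, x2], x3]


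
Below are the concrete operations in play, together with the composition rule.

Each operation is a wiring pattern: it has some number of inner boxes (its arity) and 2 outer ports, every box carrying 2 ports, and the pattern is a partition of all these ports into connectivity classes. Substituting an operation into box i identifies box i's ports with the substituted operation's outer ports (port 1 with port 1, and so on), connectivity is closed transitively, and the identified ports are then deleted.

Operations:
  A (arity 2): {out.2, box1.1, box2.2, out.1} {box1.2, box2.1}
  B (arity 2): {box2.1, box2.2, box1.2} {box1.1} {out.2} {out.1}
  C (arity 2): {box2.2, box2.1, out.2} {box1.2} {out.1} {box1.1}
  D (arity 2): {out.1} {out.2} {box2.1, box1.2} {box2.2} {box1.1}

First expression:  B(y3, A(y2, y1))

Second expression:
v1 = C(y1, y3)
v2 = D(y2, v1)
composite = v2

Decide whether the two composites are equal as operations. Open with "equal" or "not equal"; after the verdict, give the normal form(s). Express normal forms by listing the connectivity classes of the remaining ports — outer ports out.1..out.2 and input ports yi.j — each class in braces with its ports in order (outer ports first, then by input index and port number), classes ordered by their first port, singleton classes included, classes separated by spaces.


not equal; the first gives {out.1} {out.2} {y1.1, y2.2} {y1.2, y2.1, y3.2} {y3.1} and the second {out.1} {out.2} {y1.1} {y1.2} {y2.1} {y2.2} {y3.1, y3.2}

Reducing the first expression gives {out.1} {out.2} {y1.1, y2.2} {y1.2, y2.1, y3.2} {y3.1}
Reducing the second expression gives {out.1} {out.2} {y1.1} {y1.2} {y2.1} {y2.2} {y3.1, y3.2}
Distinct normal forms: not equal.


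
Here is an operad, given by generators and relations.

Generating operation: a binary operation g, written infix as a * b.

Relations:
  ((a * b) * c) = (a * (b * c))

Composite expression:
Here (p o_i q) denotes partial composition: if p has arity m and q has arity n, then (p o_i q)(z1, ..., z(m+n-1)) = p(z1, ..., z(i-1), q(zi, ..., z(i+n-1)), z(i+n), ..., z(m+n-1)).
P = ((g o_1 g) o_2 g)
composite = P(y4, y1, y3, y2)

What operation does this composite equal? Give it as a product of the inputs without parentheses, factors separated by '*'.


y4 * y1 * y3 * y2

Every regrouping of g is equal, so read the y-inputs in written order.
(y1 * y3) flattens to y1 * y3
(y4 * (y1 * y3)) flattens to y4 * y1 * y3
((y4 * (y1 * y3)) * y2) flattens to y4 * y1 * y3 * y2


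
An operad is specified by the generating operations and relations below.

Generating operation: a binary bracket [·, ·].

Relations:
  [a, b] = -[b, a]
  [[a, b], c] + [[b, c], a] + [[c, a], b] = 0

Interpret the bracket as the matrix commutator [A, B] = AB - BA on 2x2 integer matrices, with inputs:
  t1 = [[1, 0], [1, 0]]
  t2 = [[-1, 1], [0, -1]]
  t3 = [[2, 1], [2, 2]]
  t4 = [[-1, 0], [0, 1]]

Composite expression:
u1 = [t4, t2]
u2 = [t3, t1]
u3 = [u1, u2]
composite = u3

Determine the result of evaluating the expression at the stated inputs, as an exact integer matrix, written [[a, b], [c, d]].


[[-4, 4], [0, 4]]


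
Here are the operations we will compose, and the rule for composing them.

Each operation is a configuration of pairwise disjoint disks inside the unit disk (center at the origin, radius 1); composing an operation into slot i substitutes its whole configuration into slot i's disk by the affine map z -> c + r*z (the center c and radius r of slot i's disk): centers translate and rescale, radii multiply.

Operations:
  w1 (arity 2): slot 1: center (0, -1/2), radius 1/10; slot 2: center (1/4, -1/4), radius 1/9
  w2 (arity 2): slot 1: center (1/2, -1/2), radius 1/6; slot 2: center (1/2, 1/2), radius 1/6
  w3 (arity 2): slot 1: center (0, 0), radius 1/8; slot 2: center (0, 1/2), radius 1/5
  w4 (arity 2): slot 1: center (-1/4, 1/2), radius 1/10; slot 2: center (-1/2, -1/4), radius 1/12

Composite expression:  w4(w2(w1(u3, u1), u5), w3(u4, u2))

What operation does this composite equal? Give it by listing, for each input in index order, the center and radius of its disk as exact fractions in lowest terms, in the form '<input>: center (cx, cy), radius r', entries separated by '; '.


u1: center (-47/240, 107/240), radius 1/540; u2: center (-1/2, -5/24), radius 1/60; u3: center (-1/5, 53/120), radius 1/600; u4: center (-1/2, -1/4), radius 1/96; u5: center (-1/5, 11/20), radius 1/60

Follow each u-input down from w4: c' goes to c + r*c', radius to r*r'.
u3: after 3 affine steps, its disk has center (-1/5, 53/120), radius 1/600
u1: after 3 affine steps, its disk has center (-47/240, 107/240), radius 1/540
u5: after 2 affine steps, its disk has center (-1/5, 11/20), radius 1/60
u4: after 2 affine steps, its disk has center (-1/2, -1/4), radius 1/96
u2: after 2 affine steps, its disk has center (-1/2, -5/24), radius 1/60


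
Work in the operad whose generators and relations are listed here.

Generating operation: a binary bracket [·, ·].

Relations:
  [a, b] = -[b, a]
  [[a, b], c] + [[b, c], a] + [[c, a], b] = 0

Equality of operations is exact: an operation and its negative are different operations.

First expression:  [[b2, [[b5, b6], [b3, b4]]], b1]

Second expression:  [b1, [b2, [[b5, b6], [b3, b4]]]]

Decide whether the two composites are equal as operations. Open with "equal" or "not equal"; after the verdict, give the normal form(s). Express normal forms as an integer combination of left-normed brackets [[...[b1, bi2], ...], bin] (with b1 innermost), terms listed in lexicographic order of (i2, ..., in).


not equal — first [[[[[b1, b2], b3], b4], b5], b6] - [[[[[b1, b2], b3], b4], b6], b5] - [[[[[b1, b2], b4], b3], b5], b6] + [[[[[b1, b2], b4], b3], b6], b5] - [[[[[b1, b2], b5], b6], b3], b4] + [[[[[b1, b2], b5], b6], b4], b3] + [[[[[b1, b2], b6], b5], b3], b4] - [[[[[b1, b2], b6], b5], b4], b3] - [[[[[b1, b3], b4], b5], b6], b2] + [[[[[b1, b3], b4], b6], b5], b2] + [[[[[b1, b4], b3], b5], b6], b2] - [[[[[b1, b4], b3], b6], b5], b2] + [[[[[b1, b5], b6], b3], b4], b2] - [[[[[b1, b5], b6], b4], b3], b2] - [[[[[b1, b6], b5], b3], b4], b2] + [[[[[b1, b6], b5], b4], b3], b2], second -[[[[[b1, b2], b3], b4], b5], b6] + [[[[[b1, b2], b3], b4], b6], b5] + [[[[[b1, b2], b4], b3], b5], b6] - [[[[[b1, b2], b4], b3], b6], b5] + [[[[[b1, b2], b5], b6], b3], b4] - [[[[[b1, b2], b5], b6], b4], b3] - [[[[[b1, b2], b6], b5], b3], b4] + [[[[[b1, b2], b6], b5], b4], b3] + [[[[[b1, b3], b4], b5], b6], b2] - [[[[[b1, b3], b4], b6], b5], b2] - [[[[[b1, b4], b3], b5], b6], b2] + [[[[[b1, b4], b3], b6], b5], b2] - [[[[[b1, b5], b6], b3], b4], b2] + [[[[[b1, b5], b6], b4], b3], b2] + [[[[[b1, b6], b5], b3], b4], b2] - [[[[[b1, b6], b5], b4], b3], b2]

The first expression reduces to [[[[[b1, b2], b3], b4], b5], b6] - [[[[[b1, b2], b3], b4], b6], b5] - [[[[[b1, b2], b4], b3], b5], b6] + [[[[[b1, b2], b4], b3], b6], b5] - [[[[[b1, b2], b5], b6], b3], b4] + [[[[[b1, b2], b5], b6], b4], b3] + [[[[[b1, b2], b6], b5], b3], b4] - [[[[[b1, b2], b6], b5], b4], b3] - [[[[[b1, b3], b4], b5], b6], b2] + [[[[[b1, b3], b4], b6], b5], b2] + [[[[[b1, b4], b3], b5], b6], b2] - [[[[[b1, b4], b3], b6], b5], b2] + [[[[[b1, b5], b6], b3], b4], b2] - [[[[[b1, b5], b6], b4], b3], b2] - [[[[[b1, b6], b5], b3], b4], b2] + [[[[[b1, b6], b5], b4], b3], b2]
The second expression reduces to -[[[[[b1, b2], b3], b4], b5], b6] + [[[[[b1, b2], b3], b4], b6], b5] + [[[[[b1, b2], b4], b3], b5], b6] - [[[[[b1, b2], b4], b3], b6], b5] + [[[[[b1, b2], b5], b6], b3], b4] - [[[[[b1, b2], b5], b6], b4], b3] - [[[[[b1, b2], b6], b5], b3], b4] + [[[[[b1, b2], b6], b5], b4], b3] + [[[[[b1, b3], b4], b5], b6], b2] - [[[[[b1, b3], b4], b6], b5], b2] - [[[[[b1, b4], b3], b5], b6], b2] + [[[[[b1, b4], b3], b6], b5], b2] - [[[[[b1, b5], b6], b3], b4], b2] + [[[[[b1, b5], b6], b4], b3], b2] + [[[[[b1, b6], b5], b3], b4], b2] - [[[[[b1, b6], b5], b4], b3], b2]
They disagree, so not equal.


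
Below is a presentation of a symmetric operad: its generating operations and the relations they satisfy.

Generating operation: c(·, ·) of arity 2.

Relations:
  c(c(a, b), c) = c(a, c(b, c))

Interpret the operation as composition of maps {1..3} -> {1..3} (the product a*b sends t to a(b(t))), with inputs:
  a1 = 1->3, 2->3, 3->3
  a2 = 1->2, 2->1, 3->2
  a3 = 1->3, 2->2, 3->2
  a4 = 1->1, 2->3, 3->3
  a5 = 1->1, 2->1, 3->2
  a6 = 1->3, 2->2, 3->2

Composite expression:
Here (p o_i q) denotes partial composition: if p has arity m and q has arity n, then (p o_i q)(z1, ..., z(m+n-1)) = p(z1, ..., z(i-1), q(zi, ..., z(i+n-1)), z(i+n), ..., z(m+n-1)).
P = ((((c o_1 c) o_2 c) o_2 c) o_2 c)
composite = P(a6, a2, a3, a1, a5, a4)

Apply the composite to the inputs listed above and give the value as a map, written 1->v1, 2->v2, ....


1->3, 2->3, 3->3

c(a2, a3) = 1->2, 2->1, 3->1
c(c(a2, a3), a1) = 1->1, 2->1, 3->1
c(c(c(a2, a3), a1), a5) = 1->1, 2->1, 3->1
c(a6, c(c(c(a2, a3), a1), a5)) = 1->3, 2->3, 3->3
c(c(a6, c(c(c(a2, a3), a1), a5)), a4) = 1->3, 2->3, 3->3


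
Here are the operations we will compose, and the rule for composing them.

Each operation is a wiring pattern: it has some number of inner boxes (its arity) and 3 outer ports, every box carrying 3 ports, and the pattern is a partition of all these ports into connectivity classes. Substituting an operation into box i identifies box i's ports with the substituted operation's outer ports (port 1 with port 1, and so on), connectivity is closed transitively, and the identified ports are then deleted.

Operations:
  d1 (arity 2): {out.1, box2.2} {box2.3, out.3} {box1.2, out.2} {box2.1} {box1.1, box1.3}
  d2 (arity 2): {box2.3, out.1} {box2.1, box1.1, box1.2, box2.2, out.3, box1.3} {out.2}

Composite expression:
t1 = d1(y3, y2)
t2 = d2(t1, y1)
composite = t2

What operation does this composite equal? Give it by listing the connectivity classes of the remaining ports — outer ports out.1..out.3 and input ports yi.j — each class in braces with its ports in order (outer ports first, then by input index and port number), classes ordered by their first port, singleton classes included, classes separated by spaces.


Reachability decides: close wires over d2-identified ports.
composing d1 on (y3, y2), with out.j its own outer ports: {out.1, y2.2} {out.2, y3.2} {out.3, y2.3} {y2.1} {y3.1, y3.3}
composing d2 on (y3, y2, y1), with out.j its own outer ports: {out.1, y1.3} {out.2} {out.3, y1.1, y1.2, y2.2, y2.3, y3.2} {y2.1} {y3.1, y3.3}

{out.1, y1.3} {out.2} {out.3, y1.1, y1.2, y2.2, y2.3, y3.2} {y2.1} {y3.1, y3.3}


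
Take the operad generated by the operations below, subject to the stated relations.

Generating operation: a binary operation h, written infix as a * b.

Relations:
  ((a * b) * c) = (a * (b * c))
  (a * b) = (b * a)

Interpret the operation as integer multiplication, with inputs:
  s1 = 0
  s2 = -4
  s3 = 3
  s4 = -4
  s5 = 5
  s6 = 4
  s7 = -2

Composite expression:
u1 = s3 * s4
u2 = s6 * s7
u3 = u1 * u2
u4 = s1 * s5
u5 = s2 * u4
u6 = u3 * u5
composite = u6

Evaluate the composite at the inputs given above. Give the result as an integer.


0
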